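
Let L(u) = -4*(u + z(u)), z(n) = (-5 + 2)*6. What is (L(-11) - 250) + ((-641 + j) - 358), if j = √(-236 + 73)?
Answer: -1133 + I*√163 ≈ -1133.0 + 12.767*I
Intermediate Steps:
z(n) = -18 (z(n) = -3*6 = -18)
j = I*√163 (j = √(-163) = I*√163 ≈ 12.767*I)
L(u) = 72 - 4*u (L(u) = -4*(u - 18) = -4*(-18 + u) = 72 - 4*u)
(L(-11) - 250) + ((-641 + j) - 358) = ((72 - 4*(-11)) - 250) + ((-641 + I*√163) - 358) = ((72 + 44) - 250) + (-999 + I*√163) = (116 - 250) + (-999 + I*√163) = -134 + (-999 + I*√163) = -1133 + I*√163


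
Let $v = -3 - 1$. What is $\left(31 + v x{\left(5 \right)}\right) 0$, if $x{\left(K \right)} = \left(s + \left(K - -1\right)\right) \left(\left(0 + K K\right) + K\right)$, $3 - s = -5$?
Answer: $0$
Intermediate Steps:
$s = 8$ ($s = 3 - -5 = 3 + 5 = 8$)
$v = -4$
$x{\left(K \right)} = \left(9 + K\right) \left(K + K^{2}\right)$ ($x{\left(K \right)} = \left(8 + \left(K - -1\right)\right) \left(\left(0 + K K\right) + K\right) = \left(8 + \left(K + 1\right)\right) \left(\left(0 + K^{2}\right) + K\right) = \left(8 + \left(1 + K\right)\right) \left(K^{2} + K\right) = \left(9 + K\right) \left(K + K^{2}\right)$)
$\left(31 + v x{\left(5 \right)}\right) 0 = \left(31 - 4 \cdot 5 \left(9 + 5^{2} + 10 \cdot 5\right)\right) 0 = \left(31 - 4 \cdot 5 \left(9 + 25 + 50\right)\right) 0 = \left(31 - 4 \cdot 5 \cdot 84\right) 0 = \left(31 - 1680\right) 0 = \left(-1649\right) 0 = 0$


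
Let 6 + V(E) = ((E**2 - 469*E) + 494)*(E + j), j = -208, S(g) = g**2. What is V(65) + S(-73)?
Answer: 3689861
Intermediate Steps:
V(E) = -6 + (-208 + E)*(494 + E**2 - 469*E) (V(E) = -6 + ((E**2 - 469*E) + 494)*(E - 208) = -6 + (494 + E**2 - 469*E)*(-208 + E) = -6 + (-208 + E)*(494 + E**2 - 469*E))
V(65) + S(-73) = (-102758 + 65**3 - 677*65**2 + 98046*65) + (-73)**2 = (-102758 + 274625 - 677*4225 + 6372990) + 5329 = (-102758 + 274625 - 2860325 + 6372990) + 5329 = 3684532 + 5329 = 3689861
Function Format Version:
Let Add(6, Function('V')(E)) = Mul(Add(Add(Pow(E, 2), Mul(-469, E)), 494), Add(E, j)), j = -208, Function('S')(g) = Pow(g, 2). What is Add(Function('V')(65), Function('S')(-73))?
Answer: 3689861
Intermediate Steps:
Function('V')(E) = Add(-6, Mul(Add(-208, E), Add(494, Pow(E, 2), Mul(-469, E)))) (Function('V')(E) = Add(-6, Mul(Add(Add(Pow(E, 2), Mul(-469, E)), 494), Add(E, -208))) = Add(-6, Mul(Add(494, Pow(E, 2), Mul(-469, E)), Add(-208, E))) = Add(-6, Mul(Add(-208, E), Add(494, Pow(E, 2), Mul(-469, E)))))
Add(Function('V')(65), Function('S')(-73)) = Add(Add(-102758, Pow(65, 3), Mul(-677, Pow(65, 2)), Mul(98046, 65)), Pow(-73, 2)) = Add(Add(-102758, 274625, Mul(-677, 4225), 6372990), 5329) = Add(Add(-102758, 274625, -2860325, 6372990), 5329) = Add(3684532, 5329) = 3689861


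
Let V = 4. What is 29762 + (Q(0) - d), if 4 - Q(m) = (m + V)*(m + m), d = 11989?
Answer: 17777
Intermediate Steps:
Q(m) = 4 - 2*m*(4 + m) (Q(m) = 4 - (m + 4)*(m + m) = 4 - (4 + m)*2*m = 4 - 2*m*(4 + m))
29762 + (Q(0) - d) = 29762 + ((4 - 8*0 - 2*0²) - 1*11989) = 29762 + ((4 + 0 - 2*0) - 11989) = 29762 + ((4 + 0 + 0) - 11989) = 29762 + (4 - 11989) = 29762 - 11985 = 17777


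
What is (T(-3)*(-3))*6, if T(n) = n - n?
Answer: 0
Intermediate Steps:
T(n) = 0
(T(-3)*(-3))*6 = (0*(-3))*6 = 0*6 = 0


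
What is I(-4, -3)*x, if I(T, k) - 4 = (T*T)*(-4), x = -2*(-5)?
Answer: -600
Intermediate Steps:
x = 10
I(T, k) = 4 - 4*T**2 (I(T, k) = 4 + (T*T)*(-4) = 4 + T**2*(-4) = 4 - 4*T**2)
I(-4, -3)*x = (4 - 4*(-4)**2)*10 = (4 - 4*16)*10 = (4 - 64)*10 = -60*10 = -600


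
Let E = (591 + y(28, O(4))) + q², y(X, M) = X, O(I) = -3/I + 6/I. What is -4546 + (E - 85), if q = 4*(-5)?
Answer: -3612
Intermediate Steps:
O(I) = 3/I
q = -20
E = 1019 (E = (591 + 28) + (-20)² = 619 + 400 = 1019)
-4546 + (E - 85) = -4546 + (1019 - 85) = -4546 + 934 = -3612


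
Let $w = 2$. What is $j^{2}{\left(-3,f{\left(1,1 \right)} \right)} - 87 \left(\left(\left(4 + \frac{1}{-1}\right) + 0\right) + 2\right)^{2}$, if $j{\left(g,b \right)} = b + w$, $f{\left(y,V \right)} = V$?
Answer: $-2166$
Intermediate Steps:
$j{\left(g,b \right)} = 2 + b$ ($j{\left(g,b \right)} = b + 2 = 2 + b$)
$j^{2}{\left(-3,f{\left(1,1 \right)} \right)} - 87 \left(\left(\left(4 + \frac{1}{-1}\right) + 0\right) + 2\right)^{2} = \left(2 + 1\right)^{2} - 87 \left(\left(\left(4 + \frac{1}{-1}\right) + 0\right) + 2\right)^{2} = 3^{2} - 87 \left(\left(\left(4 - 1\right) + 0\right) + 2\right)^{2} = 9 - 87 \left(\left(3 + 0\right) + 2\right)^{2} = 9 - 87 \left(3 + 2\right)^{2} = 9 - 87 \cdot 5^{2} = 9 - 2175 = -2166$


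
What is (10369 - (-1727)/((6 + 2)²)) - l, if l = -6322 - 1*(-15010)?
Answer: 109311/64 ≈ 1708.0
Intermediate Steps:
l = 8688 (l = -6322 + 15010 = 8688)
(10369 - (-1727)/((6 + 2)²)) - l = (10369 - (-1727)/((6 + 2)²)) - 1*8688 = (10369 - (-1727)/(8²)) - 8688 = (10369 - (-1727)/64) - 8688 = (10369 - 157*(-11/64)) - 8688 = (10369 + 1727/64) - 8688 = 665343/64 - 8688 = 109311/64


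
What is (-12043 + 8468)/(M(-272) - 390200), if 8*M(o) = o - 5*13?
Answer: 2200/240149 ≈ 0.0091610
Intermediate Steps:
M(o) = -65/8 + o/8 (M(o) = (o - 5*13)/8 = (o - 65)/8 = (-65 + o)/8 = -65/8 + o/8)
(-12043 + 8468)/(M(-272) - 390200) = (-12043 + 8468)/((-65/8 + (⅛)*(-272)) - 390200) = -3575/((-65/8 - 34) - 390200) = -3575/(-337/8 - 390200) = -3575/(-3121937/8) = -3575*(-8/3121937) = 2200/240149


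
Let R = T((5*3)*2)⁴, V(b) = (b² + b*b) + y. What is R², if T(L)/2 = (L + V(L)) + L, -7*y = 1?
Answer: 211281261528409651147841673323274496/5764801 ≈ 3.6650e+28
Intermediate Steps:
y = -⅐ (y = -⅐*1 = -⅐ ≈ -0.14286)
V(b) = -⅐ + 2*b² (V(b) = (b² + b*b) - ⅐ = (b² + b²) - ⅐ = 2*b² - ⅐ = -⅐ + 2*b²)
T(L) = -2/7 + 4*L + 4*L² (T(L) = 2*((L + (-⅐ + 2*L²)) + L) = 2*((-⅐ + L + 2*L²) + L) = 2*(-⅐ + 2*L + 2*L²) = -2/7 + 4*L + 4*L²)
R = 459653414572773136/2401 (R = (-2/7 + 4*((5*3)*2) + 4*((5*3)*2)²)⁴ = (-2/7 + 4*(15*2) + 4*(15*2)²)⁴ = (-2/7 + 4*30 + 4*30²)⁴ = (-2/7 + 120 + 4*900)⁴ = (-2/7 + 120 + 3600)⁴ = (26038/7)⁴ = 459653414572773136/2401 ≈ 1.9144e+14)
R² = (459653414572773136/2401)² = 211281261528409651147841673323274496/5764801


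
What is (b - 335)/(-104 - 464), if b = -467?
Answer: 401/284 ≈ 1.4120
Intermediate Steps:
(b - 335)/(-104 - 464) = (-467 - 335)/(-104 - 464) = -802/(-568) = -802*(-1/568) = 401/284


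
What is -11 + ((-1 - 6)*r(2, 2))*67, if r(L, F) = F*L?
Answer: -1887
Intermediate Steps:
-11 + ((-1 - 6)*r(2, 2))*67 = -11 + ((-1 - 6)*(2*2))*67 = -11 - 7*4*67 = -11 - 28*67 = -11 - 1876 = -1887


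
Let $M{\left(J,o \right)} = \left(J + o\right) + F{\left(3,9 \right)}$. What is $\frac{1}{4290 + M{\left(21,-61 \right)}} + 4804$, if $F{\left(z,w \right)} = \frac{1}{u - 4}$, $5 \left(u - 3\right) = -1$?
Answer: $\frac{122477986}{25495} \approx 4804.0$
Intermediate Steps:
$u = \frac{14}{5}$ ($u = 3 + \frac{1}{5} \left(-1\right) = 3 - \frac{1}{5} = \frac{14}{5} \approx 2.8$)
$F{\left(z,w \right)} = - \frac{5}{6}$ ($F{\left(z,w \right)} = \frac{1}{\frac{14}{5} - 4} = \frac{1}{- \frac{6}{5}} = - \frac{5}{6}$)
$M{\left(J,o \right)} = - \frac{5}{6} + J + o$ ($M{\left(J,o \right)} = \left(J + o\right) - \frac{5}{6} = - \frac{5}{6} + J + o$)
$\frac{1}{4290 + M{\left(21,-61 \right)}} + 4804 = \frac{1}{4290 - \frac{245}{6}} + 4804 = \frac{1}{\frac{25495}{6}} + 4804 = \frac{6}{25495} + 4804 = \frac{122477986}{25495}$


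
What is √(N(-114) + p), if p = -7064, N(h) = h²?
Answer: 2*√1483 ≈ 77.020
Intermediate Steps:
√(N(-114) + p) = √((-114)² - 7064) = √(12996 - 7064) = √5932 = 2*√1483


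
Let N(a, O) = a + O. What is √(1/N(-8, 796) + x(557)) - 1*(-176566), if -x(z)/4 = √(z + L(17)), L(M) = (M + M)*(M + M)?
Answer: 176566 + √(197 - 620944*√1713)/394 ≈ 1.7657e+5 + 12.867*I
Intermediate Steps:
L(M) = 4*M² (L(M) = (2*M)*(2*M) = 4*M²)
N(a, O) = O + a
x(z) = -4*√(1156 + z) (x(z) = -4*√(z + 4*17²) = -4*√(z + 4*289) = -4*√(z + 1156) = -4*√(1156 + z))
√(1/N(-8, 796) + x(557)) - 1*(-176566) = √(1/(796 - 8) - 4*√(1156 + 557)) - 1*(-176566) = √(1/788 - 4*√1713) + 176566 = 176566 + √(1/788 - 4*√1713)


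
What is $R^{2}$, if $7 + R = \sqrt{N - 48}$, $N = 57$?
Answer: $16$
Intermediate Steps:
$R = -4$ ($R = -7 + \sqrt{57 - 48} = -7 + \sqrt{9} = -7 + 3 = -4$)
$R^{2} = \left(-4\right)^{2} = 16$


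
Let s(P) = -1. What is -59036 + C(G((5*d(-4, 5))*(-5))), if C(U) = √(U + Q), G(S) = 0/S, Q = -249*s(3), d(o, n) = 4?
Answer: -59036 + √249 ≈ -59020.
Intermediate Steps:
Q = 249 (Q = -249*(-1) = 249)
G(S) = 0
C(U) = √(249 + U) (C(U) = √(U + 249) = √(249 + U))
-59036 + C(G((5*d(-4, 5))*(-5))) = -59036 + √(249 + 0) = -59036 + √249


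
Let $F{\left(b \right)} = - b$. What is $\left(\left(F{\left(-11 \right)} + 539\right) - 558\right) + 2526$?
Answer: $2518$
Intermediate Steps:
$\left(\left(F{\left(-11 \right)} + 539\right) - 558\right) + 2526 = \left(\left(\left(-1\right) \left(-11\right) + 539\right) - 558\right) + 2526 = \left(\left(11 + 539\right) - 558\right) + 2526 = \left(550 - 558\right) + 2526 = -8 + 2526 = 2518$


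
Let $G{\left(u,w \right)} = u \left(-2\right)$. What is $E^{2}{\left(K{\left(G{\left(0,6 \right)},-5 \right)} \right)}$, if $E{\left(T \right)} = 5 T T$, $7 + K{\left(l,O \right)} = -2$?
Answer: $164025$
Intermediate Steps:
$G{\left(u,w \right)} = - 2 u$
$K{\left(l,O \right)} = -9$ ($K{\left(l,O \right)} = -7 - 2 = -9$)
$E{\left(T \right)} = 5 T^{2}$
$E^{2}{\left(K{\left(G{\left(0,6 \right)},-5 \right)} \right)} = \left(5 \left(-9\right)^{2}\right)^{2} = \left(5 \cdot 81\right)^{2} = 405^{2} = 164025$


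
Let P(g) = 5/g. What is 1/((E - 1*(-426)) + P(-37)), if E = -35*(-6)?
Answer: 37/23527 ≈ 0.0015727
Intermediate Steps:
E = 210
1/((E - 1*(-426)) + P(-37)) = 1/((210 - 1*(-426)) + 5/(-37)) = 1/((210 + 426) + 5*(-1/37)) = 1/(636 - 5/37) = 1/(23527/37) = 37/23527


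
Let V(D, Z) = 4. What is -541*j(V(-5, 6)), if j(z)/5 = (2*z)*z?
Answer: -86560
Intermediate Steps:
j(z) = 10*z**2 (j(z) = 5*((2*z)*z) = 5*(2*z**2) = 10*z**2)
-541*j(V(-5, 6)) = -5410*4**2 = -5410*16 = -541*160 = -86560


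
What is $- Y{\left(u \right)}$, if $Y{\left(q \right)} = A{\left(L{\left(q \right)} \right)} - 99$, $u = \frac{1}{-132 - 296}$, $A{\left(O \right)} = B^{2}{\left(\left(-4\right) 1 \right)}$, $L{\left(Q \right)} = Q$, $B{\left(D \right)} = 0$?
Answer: $99$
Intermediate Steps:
$A{\left(O \right)} = 0$ ($A{\left(O \right)} = 0^{2} = 0$)
$u = - \frac{1}{428}$ ($u = \frac{1}{-428} = - \frac{1}{428} \approx -0.0023364$)
$Y{\left(q \right)} = -99$ ($Y{\left(q \right)} = 0 - 99 = -99$)
$- Y{\left(u \right)} = \left(-1\right) \left(-99\right) = 99$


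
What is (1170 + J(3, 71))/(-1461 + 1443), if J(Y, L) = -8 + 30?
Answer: -596/9 ≈ -66.222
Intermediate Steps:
J(Y, L) = 22
(1170 + J(3, 71))/(-1461 + 1443) = (1170 + 22)/(-1461 + 1443) = 1192/(-18) = 1192*(-1/18) = -596/9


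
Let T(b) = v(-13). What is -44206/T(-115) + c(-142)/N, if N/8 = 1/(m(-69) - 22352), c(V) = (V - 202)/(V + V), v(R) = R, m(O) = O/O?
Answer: 60295/3692 ≈ 16.331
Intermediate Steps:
m(O) = 1
c(V) = (-202 + V)/(2*V) (c(V) = (-202 + V)/((2*V)) = (-202 + V)*(1/(2*V)) = (-202 + V)/(2*V))
T(b) = -13
N = -8/22351 (N = 8/(1 - 22352) = 8/(-22351) = 8*(-1/22351) = -8/22351 ≈ -0.00035793)
-44206/T(-115) + c(-142)/N = -44206/(-13) + ((1/2)*(-202 - 142)/(-142))/(-8/22351) = -44206*(-1/13) + ((1/2)*(-1/142)*(-344))*(-22351/8) = 44206/13 + (86/71)*(-22351/8) = 44206/13 - 961093/284 = 60295/3692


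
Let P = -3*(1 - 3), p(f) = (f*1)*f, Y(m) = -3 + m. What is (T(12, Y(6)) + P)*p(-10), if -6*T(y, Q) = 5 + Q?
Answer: 1400/3 ≈ 466.67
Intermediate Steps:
p(f) = f² (p(f) = f*f = f²)
P = 6 (P = -3*(-2) = 6)
T(y, Q) = -⅚ - Q/6 (T(y, Q) = -(5 + Q)/6 = -⅚ - Q/6)
(T(12, Y(6)) + P)*p(-10) = ((-⅚ - (-3 + 6)/6) + 6)*(-10)² = ((-⅚ - ⅙*3) + 6)*100 = ((-⅚ - ½) + 6)*100 = (-4/3 + 6)*100 = (14/3)*100 = 1400/3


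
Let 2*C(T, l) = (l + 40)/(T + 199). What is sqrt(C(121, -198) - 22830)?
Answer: I*sqrt(36528395)/40 ≈ 151.1*I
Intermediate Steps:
C(T, l) = (40 + l)/(2*(199 + T)) (C(T, l) = ((l + 40)/(T + 199))/2 = ((40 + l)/(199 + T))/2 = (40 + l)/(2*(199 + T)))
sqrt(C(121, -198) - 22830) = sqrt((40 - 198)/(2*(199 + 121)) - 22830) = sqrt((1/2)*(-158)/320 - 22830) = sqrt((1/2)*(1/320)*(-158) - 22830) = sqrt(-79/320 - 22830) = sqrt(-7305679/320) = I*sqrt(36528395)/40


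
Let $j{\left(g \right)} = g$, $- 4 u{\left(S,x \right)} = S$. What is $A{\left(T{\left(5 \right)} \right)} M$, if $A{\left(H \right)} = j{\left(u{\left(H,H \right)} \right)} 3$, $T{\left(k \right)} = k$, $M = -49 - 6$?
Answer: $\frac{825}{4} \approx 206.25$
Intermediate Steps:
$M = -55$ ($M = -49 - 6 = -55$)
$u{\left(S,x \right)} = - \frac{S}{4}$
$A{\left(H \right)} = - \frac{3 H}{4}$ ($A{\left(H \right)} = - \frac{H}{4} \cdot 3 = - \frac{3 H}{4}$)
$A{\left(T{\left(5 \right)} \right)} M = \left(- \frac{3}{4}\right) 5 \left(-55\right) = \left(- \frac{15}{4}\right) \left(-55\right) = \frac{825}{4}$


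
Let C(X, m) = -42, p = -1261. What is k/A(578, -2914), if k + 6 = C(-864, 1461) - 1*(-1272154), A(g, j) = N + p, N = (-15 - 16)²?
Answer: -636053/150 ≈ -4240.4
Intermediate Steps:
N = 961 (N = (-31)² = 961)
A(g, j) = -300 (A(g, j) = 961 - 1261 = -300)
k = 1272106 (k = -6 + (-42 - 1*(-1272154)) = -6 + (-42 + 1272154) = -6 + 1272112 = 1272106)
k/A(578, -2914) = 1272106/(-300) = 1272106*(-1/300) = -636053/150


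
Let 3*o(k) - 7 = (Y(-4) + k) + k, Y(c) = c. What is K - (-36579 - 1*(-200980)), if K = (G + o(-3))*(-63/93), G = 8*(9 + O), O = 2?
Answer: -5098258/31 ≈ -1.6446e+5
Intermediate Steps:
o(k) = 1 + 2*k/3 (o(k) = 7/3 + ((-4 + k) + k)/3 = 7/3 + (-4 + 2*k)/3 = 7/3 + (-4/3 + 2*k/3) = 1 + 2*k/3)
G = 88 (G = 8*(9 + 2) = 8*11 = 88)
K = -1827/31 (K = (88 + (1 + (2/3)*(-3)))*(-63/93) = (88 + (1 - 2))*(-63*1/93) = (88 - 1)*(-21/31) = 87*(-21/31) = -1827/31 ≈ -58.935)
K - (-36579 - 1*(-200980)) = -1827/31 - (-36579 - 1*(-200980)) = -1827/31 - (-36579 + 200980) = -1827/31 - 1*164401 = -1827/31 - 164401 = -5098258/31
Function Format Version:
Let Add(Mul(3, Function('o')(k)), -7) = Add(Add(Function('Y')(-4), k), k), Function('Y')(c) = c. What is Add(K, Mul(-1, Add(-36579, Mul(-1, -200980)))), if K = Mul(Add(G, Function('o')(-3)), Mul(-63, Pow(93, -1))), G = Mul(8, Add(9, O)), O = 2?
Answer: Rational(-5098258, 31) ≈ -1.6446e+5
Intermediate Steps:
Function('o')(k) = Add(1, Mul(Rational(2, 3), k)) (Function('o')(k) = Add(Rational(7, 3), Mul(Rational(1, 3), Add(Add(-4, k), k))) = Add(Rational(7, 3), Mul(Rational(1, 3), Add(-4, Mul(2, k)))) = Add(Rational(7, 3), Add(Rational(-4, 3), Mul(Rational(2, 3), k))) = Add(1, Mul(Rational(2, 3), k)))
G = 88 (G = Mul(8, Add(9, 2)) = Mul(8, 11) = 88)
K = Rational(-1827, 31) (K = Mul(Add(88, Add(1, Mul(Rational(2, 3), -3))), Mul(-63, Pow(93, -1))) = Mul(Add(88, Add(1, -2)), Mul(-63, Rational(1, 93))) = Mul(Add(88, -1), Rational(-21, 31)) = Mul(87, Rational(-21, 31)) = Rational(-1827, 31) ≈ -58.935)
Add(K, Mul(-1, Add(-36579, Mul(-1, -200980)))) = Add(Rational(-1827, 31), Mul(-1, Add(-36579, Mul(-1, -200980)))) = Add(Rational(-1827, 31), Mul(-1, Add(-36579, 200980))) = Add(Rational(-1827, 31), Mul(-1, 164401)) = Add(Rational(-1827, 31), -164401) = Rational(-5098258, 31)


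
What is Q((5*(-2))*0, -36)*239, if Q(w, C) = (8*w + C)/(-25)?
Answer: 8604/25 ≈ 344.16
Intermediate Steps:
Q(w, C) = -8*w/25 - C/25 (Q(w, C) = (C + 8*w)*(-1/25) = -8*w/25 - C/25)
Q((5*(-2))*0, -36)*239 = (-8*5*(-2)*0/25 - 1/25*(-36))*239 = (-(-16)*0/5 + 36/25)*239 = (-8/25*0 + 36/25)*239 = (0 + 36/25)*239 = (36/25)*239 = 8604/25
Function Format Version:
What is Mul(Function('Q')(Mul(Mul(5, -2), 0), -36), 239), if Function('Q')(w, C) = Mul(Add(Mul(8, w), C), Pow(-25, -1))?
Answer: Rational(8604, 25) ≈ 344.16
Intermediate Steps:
Function('Q')(w, C) = Add(Mul(Rational(-8, 25), w), Mul(Rational(-1, 25), C)) (Function('Q')(w, C) = Mul(Add(C, Mul(8, w)), Rational(-1, 25)) = Add(Mul(Rational(-8, 25), w), Mul(Rational(-1, 25), C)))
Mul(Function('Q')(Mul(Mul(5, -2), 0), -36), 239) = Mul(Add(Mul(Rational(-8, 25), Mul(Mul(5, -2), 0)), Mul(Rational(-1, 25), -36)), 239) = Mul(Add(Mul(Rational(-8, 25), Mul(-10, 0)), Rational(36, 25)), 239) = Mul(Add(Mul(Rational(-8, 25), 0), Rational(36, 25)), 239) = Mul(Add(0, Rational(36, 25)), 239) = Mul(Rational(36, 25), 239) = Rational(8604, 25)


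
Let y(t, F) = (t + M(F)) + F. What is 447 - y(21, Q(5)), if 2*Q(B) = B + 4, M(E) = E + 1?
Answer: 416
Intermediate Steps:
M(E) = 1 + E
Q(B) = 2 + B/2 (Q(B) = (B + 4)/2 = (4 + B)/2 = 2 + B/2)
y(t, F) = 1 + t + 2*F (y(t, F) = (t + (1 + F)) + F = (1 + F + t) + F = 1 + t + 2*F)
447 - y(21, Q(5)) = 447 - (1 + 21 + 2*(2 + (½)*5)) = 447 - (1 + 21 + 2*(2 + 5/2)) = 447 - (1 + 21 + 2*(9/2)) = 447 - (1 + 21 + 9) = 447 - 1*31 = 447 - 31 = 416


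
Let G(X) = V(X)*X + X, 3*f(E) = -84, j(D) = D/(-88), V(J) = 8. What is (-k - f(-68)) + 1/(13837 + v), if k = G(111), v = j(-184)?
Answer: -147815319/152230 ≈ -971.00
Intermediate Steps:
j(D) = -D/88 (j(D) = D*(-1/88) = -D/88)
f(E) = -28 (f(E) = (⅓)*(-84) = -28)
v = 23/11 (v = -1/88*(-184) = 23/11 ≈ 2.0909)
G(X) = 9*X (G(X) = 8*X + X = 9*X)
k = 999 (k = 9*111 = 999)
(-k - f(-68)) + 1/(13837 + v) = (-1*999 - 1*(-28)) + 1/(13837 + 23/11) = (-999 + 28) + 1/(152230/11) = -971 + 11/152230 = -147815319/152230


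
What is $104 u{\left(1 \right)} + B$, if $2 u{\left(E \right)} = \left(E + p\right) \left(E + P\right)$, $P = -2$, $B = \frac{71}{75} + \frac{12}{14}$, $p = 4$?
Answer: $- \frac{135553}{525} \approx -258.2$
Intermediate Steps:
$B = \frac{947}{525}$ ($B = 71 \cdot \frac{1}{75} + 12 \cdot \frac{1}{14} = \frac{71}{75} + \frac{6}{7} = \frac{947}{525} \approx 1.8038$)
$u{\left(E \right)} = \frac{\left(-2 + E\right) \left(4 + E\right)}{2}$ ($u{\left(E \right)} = \frac{\left(E + 4\right) \left(E - 2\right)}{2} = \frac{\left(4 + E\right) \left(-2 + E\right)}{2} = \frac{\left(-2 + E\right) \left(4 + E\right)}{2}$)
$104 u{\left(1 \right)} + B = 104 \left(-4 + 1 + \frac{1^{2}}{2}\right) + \frac{947}{525} = 104 \left(-4 + 1 + \frac{1}{2} \cdot 1\right) + \frac{947}{525} = 104 \left(-4 + 1 + \frac{1}{2}\right) + \frac{947}{525} = 104 \left(- \frac{5}{2}\right) + \frac{947}{525} = -260 + \frac{947}{525} = - \frac{135553}{525}$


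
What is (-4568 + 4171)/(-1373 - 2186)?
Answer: 397/3559 ≈ 0.11155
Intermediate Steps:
(-4568 + 4171)/(-1373 - 2186) = -397/(-3559) = -397*(-1/3559) = 397/3559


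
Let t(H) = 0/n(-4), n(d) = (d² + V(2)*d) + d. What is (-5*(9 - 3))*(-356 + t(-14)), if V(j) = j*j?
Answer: 10680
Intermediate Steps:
V(j) = j²
n(d) = d² + 5*d (n(d) = (d² + 2²*d) + d = (d² + 4*d) + d = d² + 5*d)
t(H) = 0 (t(H) = 0/((-4*(5 - 4))) = 0/((-4*1)) = 0/(-4) = 0*(-¼) = 0)
(-5*(9 - 3))*(-356 + t(-14)) = (-5*(9 - 3))*(-356 + 0) = -5*6*(-356) = -30*(-356) = 10680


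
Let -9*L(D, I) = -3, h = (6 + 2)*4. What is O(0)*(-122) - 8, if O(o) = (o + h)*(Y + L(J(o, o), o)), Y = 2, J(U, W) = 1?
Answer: -27352/3 ≈ -9117.3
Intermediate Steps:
h = 32 (h = 8*4 = 32)
L(D, I) = ⅓ (L(D, I) = -⅑*(-3) = ⅓)
O(o) = 224/3 + 7*o/3 (O(o) = (o + 32)*(2 + ⅓) = (32 + o)*(7/3) = 224/3 + 7*o/3)
O(0)*(-122) - 8 = (224/3 + (7/3)*0)*(-122) - 8 = (224/3 + 0)*(-122) - 8 = (224/3)*(-122) - 8 = -27328/3 - 8 = -27352/3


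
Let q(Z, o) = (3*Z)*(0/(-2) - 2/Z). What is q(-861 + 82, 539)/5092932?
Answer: -1/848822 ≈ -1.1781e-6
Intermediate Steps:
q(Z, o) = -6 (q(Z, o) = (3*Z)*(0*(-½) - 2/Z) = (3*Z)*(0 - 2/Z) = (3*Z)*(-2/Z) = -6)
q(-861 + 82, 539)/5092932 = -6/5092932 = -6*1/5092932 = -1/848822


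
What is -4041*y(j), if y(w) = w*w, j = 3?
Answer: -36369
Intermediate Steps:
y(w) = w²
-4041*y(j) = -4041*3² = -4041*9 = -36369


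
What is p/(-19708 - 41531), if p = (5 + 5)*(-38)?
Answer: 380/61239 ≈ 0.0062052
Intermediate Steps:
p = -380 (p = 10*(-38) = -380)
p/(-19708 - 41531) = -380/(-19708 - 41531) = -380/(-61239) = -380*(-1/61239) = 380/61239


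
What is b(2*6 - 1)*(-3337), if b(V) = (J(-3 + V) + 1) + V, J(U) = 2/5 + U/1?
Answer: -340374/5 ≈ -68075.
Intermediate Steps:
J(U) = ⅖ + U (J(U) = 2*(⅕) + U*1 = ⅖ + U)
b(V) = -8/5 + 2*V (b(V) = ((⅖ + (-3 + V)) + 1) + V = ((-13/5 + V) + 1) + V = (-8/5 + V) + V = -8/5 + 2*V)
b(2*6 - 1)*(-3337) = (-8/5 + 2*(2*6 - 1))*(-3337) = (-8/5 + 2*(12 - 1))*(-3337) = (-8/5 + 2*11)*(-3337) = (-8/5 + 22)*(-3337) = (102/5)*(-3337) = -340374/5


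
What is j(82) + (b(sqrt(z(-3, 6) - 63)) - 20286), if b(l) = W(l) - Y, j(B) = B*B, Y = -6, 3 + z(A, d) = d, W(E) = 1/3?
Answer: -40667/3 ≈ -13556.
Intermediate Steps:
W(E) = 1/3
z(A, d) = -3 + d
j(B) = B**2
b(l) = 19/3 (b(l) = 1/3 - 1*(-6) = 1/3 + 6 = 19/3)
j(82) + (b(sqrt(z(-3, 6) - 63)) - 20286) = 82**2 + (19/3 - 20286) = 6724 - 60839/3 = -40667/3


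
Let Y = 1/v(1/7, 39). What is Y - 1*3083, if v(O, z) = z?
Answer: -120236/39 ≈ -3083.0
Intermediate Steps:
Y = 1/39 ≈ 0.025641
Y - 1*3083 = 1/39 - 1*3083 = 1/39 - 3083 = -120236/39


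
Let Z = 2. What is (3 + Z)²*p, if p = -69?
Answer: -1725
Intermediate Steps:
(3 + Z)²*p = (3 + 2)²*(-69) = 5²*(-69) = 25*(-69) = -1725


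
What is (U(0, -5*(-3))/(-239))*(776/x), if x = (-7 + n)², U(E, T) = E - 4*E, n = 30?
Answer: 0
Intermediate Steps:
U(E, T) = -3*E
x = 529 (x = (-7 + 30)² = 23² = 529)
(U(0, -5*(-3))/(-239))*(776/x) = (-3*0/(-239))*(776/529) = (0*(-1/239))*(776*(1/529)) = 0*(776/529) = 0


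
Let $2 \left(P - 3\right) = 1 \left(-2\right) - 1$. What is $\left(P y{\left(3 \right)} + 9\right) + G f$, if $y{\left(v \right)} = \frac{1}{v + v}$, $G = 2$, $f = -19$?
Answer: $- \frac{115}{4} \approx -28.75$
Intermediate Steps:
$P = \frac{3}{2}$ ($P = 3 + \frac{1 \left(-2\right) - 1}{2} = 3 + \frac{-2 - 1}{2} = 3 + \frac{1}{2} \left(-3\right) = 3 - \frac{3}{2} = \frac{3}{2} \approx 1.5$)
$y{\left(v \right)} = \frac{1}{2 v}$
$\left(P y{\left(3 \right)} + 9\right) + G f = \left(\frac{3 \frac{1}{2 \cdot 3}}{2} + 9\right) + 2 \left(-19\right) = \left(\frac{3 \cdot \frac{1}{2} \cdot \frac{1}{3}}{2} + 9\right) - 38 = \left(\frac{3}{2} \cdot \frac{1}{6} + 9\right) - 38 = \left(\frac{1}{4} + 9\right) - 38 = \frac{37}{4} - 38 = - \frac{115}{4}$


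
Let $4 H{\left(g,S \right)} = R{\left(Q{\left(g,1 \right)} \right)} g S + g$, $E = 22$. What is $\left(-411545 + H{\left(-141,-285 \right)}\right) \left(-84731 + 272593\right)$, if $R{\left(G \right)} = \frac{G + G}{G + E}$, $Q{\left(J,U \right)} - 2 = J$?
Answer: $- \frac{1893733779693}{26} \approx -7.2836 \cdot 10^{10}$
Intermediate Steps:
$Q{\left(J,U \right)} = 2 + J$
$R{\left(G \right)} = \frac{2 G}{22 + G}$ ($R{\left(G \right)} = \frac{G + G}{G + 22} = \frac{2 G}{22 + G}$)
$H{\left(g,S \right)} = \frac{g}{4} + \frac{S g \left(2 + g\right)}{2 \left(24 + g\right)}$ ($H{\left(g,S \right)} = \frac{\frac{2 \left(2 + g\right)}{22 + \left(2 + g\right)} g S + g}{4} = \frac{\frac{2 \left(2 + g\right)}{24 + g} g S + g}{4} = \frac{\frac{2 g \left(2 + g\right)}{24 + g} S + g}{4} = \frac{\frac{2 S g \left(2 + g\right)}{24 + g} + g}{4} = \frac{g + \frac{2 S g \left(2 + g\right)}{24 + g}}{4} = \frac{g}{4} + \frac{S g \left(2 + g\right)}{2 \left(24 + g\right)}$)
$\left(-411545 + H{\left(-141,-285 \right)}\right) \left(-84731 + 272593\right) = \left(-411545 + \frac{1}{4} \left(-141\right) \frac{1}{24 - 141} \left(24 - 141 + 2 \left(-285\right) \left(2 - 141\right)\right)\right) \left(-84731 + 272593\right) = \left(-411545 + \frac{1}{4} \left(-141\right) \frac{1}{-117} \left(24 - 141 + 2 \left(-285\right) \left(-139\right)\right)\right) 187862 = \left(-411545 + \frac{1}{4} \left(-141\right) \left(- \frac{1}{117}\right) \left(24 - 141 + 79230\right)\right) 187862 = \left(-411545 + \frac{1}{4} \left(-141\right) \left(- \frac{1}{117}\right) 79113\right) 187862 = \left(-411545 + \frac{1239437}{52}\right) 187862 = \left(- \frac{20160903}{52}\right) 187862 = - \frac{1893733779693}{26}$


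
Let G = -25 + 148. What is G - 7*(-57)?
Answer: 522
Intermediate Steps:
G = 123
G - 7*(-57) = 123 - 7*(-57) = 123 - 1*(-399) = 123 + 399 = 522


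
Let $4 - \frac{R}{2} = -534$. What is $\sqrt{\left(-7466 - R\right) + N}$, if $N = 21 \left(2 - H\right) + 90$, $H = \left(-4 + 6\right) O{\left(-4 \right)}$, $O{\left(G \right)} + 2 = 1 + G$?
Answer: $10 i \sqrt{82} \approx 90.554 i$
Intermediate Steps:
$R = 1076$ ($R = 8 - -1068 = 8 + 1068 = 1076$)
$O{\left(G \right)} = -1 + G$ ($O{\left(G \right)} = -2 + \left(1 + G\right) = -1 + G$)
$H = -10$ ($H = \left(-4 + 6\right) \left(-1 - 4\right) = 2 \left(-5\right) = -10$)
$N = 342$ ($N = 21 \left(2 - -10\right) + 90 = 21 \left(2 + 10\right) + 90 = 21 \cdot 12 + 90 = 252 + 90 = 342$)
$\sqrt{\left(-7466 - R\right) + N} = \sqrt{\left(-7466 - 1076\right) + 342} = \sqrt{-8542 + 342} = \sqrt{-8200} = 10 i \sqrt{82}$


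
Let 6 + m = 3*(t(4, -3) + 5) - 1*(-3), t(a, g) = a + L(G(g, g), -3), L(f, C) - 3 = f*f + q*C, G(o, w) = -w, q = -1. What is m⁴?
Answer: 22667121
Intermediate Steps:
L(f, C) = 3 + f² - C (L(f, C) = 3 + (f*f - C) = 3 + (f² - C) = 3 + f² - C)
t(a, g) = 6 + a + g² (t(a, g) = a + (3 + (-g)² - 1*(-3)) = a + (3 + g² + 3) = a + (6 + g²) = 6 + a + g²)
m = 69 (m = -6 + (3*((6 + 4 + (-3)²) + 5) - 1*(-3)) = -6 + (3*((6 + 4 + 9) + 5) + 3) = -6 + (3*(19 + 5) + 3) = -6 + (3*24 + 3) = -6 + (72 + 3) = -6 + 75 = 69)
m⁴ = 69⁴ = 22667121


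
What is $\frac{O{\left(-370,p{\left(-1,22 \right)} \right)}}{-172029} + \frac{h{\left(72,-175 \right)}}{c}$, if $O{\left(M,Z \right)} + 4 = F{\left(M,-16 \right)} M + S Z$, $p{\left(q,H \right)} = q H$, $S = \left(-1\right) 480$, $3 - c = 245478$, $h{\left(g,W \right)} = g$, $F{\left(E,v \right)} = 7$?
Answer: $- \frac{218648882}{4692090975} \approx -0.046599$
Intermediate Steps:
$c = -245475$ ($c = 3 - 245478 = -245475$)
$S = -480$
$p{\left(q,H \right)} = H q$
$O{\left(M,Z \right)} = -4 - 480 Z + 7 M$ ($O{\left(M,Z \right)} = -4 + \left(7 M - 480 Z\right) = -4 + \left(- 480 Z + 7 M\right) = -4 - 480 Z + 7 M$)
$\frac{O{\left(-370,p{\left(-1,22 \right)} \right)}}{-172029} + \frac{h{\left(72,-175 \right)}}{c} = \frac{-4 - 480 \cdot 22 \left(-1\right) + 7 \left(-370\right)}{-172029} + \frac{72}{-245475} = \left(-4 - -10560 - 2590\right) \left(- \frac{1}{172029}\right) + 72 \left(- \frac{1}{245475}\right) = \left(-4 + 10560 - 2590\right) \left(- \frac{1}{172029}\right) - \frac{8}{27275} = 7966 \left(- \frac{1}{172029}\right) - \frac{8}{27275} = - \frac{7966}{172029} - \frac{8}{27275} = - \frac{218648882}{4692090975}$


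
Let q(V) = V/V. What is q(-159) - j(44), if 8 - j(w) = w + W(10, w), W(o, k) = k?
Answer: 81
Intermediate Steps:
q(V) = 1
j(w) = 8 - 2*w (j(w) = 8 - (w + w) = 8 - 2*w)
q(-159) - j(44) = 1 - (8 - 2*44) = 1 - (8 - 88) = 1 - 1*(-80) = 1 + 80 = 81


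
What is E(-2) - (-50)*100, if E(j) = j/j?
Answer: 5001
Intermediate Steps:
E(j) = 1
E(-2) - (-50)*100 = 1 - (-50)*100 = 1 - 50*(-100) = 1 + 5000 = 5001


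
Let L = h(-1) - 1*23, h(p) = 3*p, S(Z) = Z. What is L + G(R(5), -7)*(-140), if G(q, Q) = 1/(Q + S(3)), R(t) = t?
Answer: 9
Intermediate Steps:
G(q, Q) = 1/(3 + Q) (G(q, Q) = 1/(Q + 3) = 1/(3 + Q))
L = -26 (L = 3*(-1) - 1*23 = -3 - 23 = -26)
L + G(R(5), -7)*(-140) = -26 - 140/(3 - 7) = -26 - 140/(-4) = -26 - ¼*(-140) = -26 + 35 = 9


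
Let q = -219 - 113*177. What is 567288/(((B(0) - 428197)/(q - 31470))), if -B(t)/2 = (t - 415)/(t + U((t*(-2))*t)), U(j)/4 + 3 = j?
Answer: 175938700320/2569597 ≈ 68469.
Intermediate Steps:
U(j) = -12 + 4*j
B(t) = -2*(-415 + t)/(-12 + t - 8*t²) (B(t) = -2*(t - 415)/(t + (-12 + 4*((t*(-2))*t))) = -2*(-415 + t)/(t + (-12 + 4*((-2*t)*t))) = -2*(-415 + t)/(t + (-12 + 4*(-2*t²))) = -2*(-415 + t)/(t + (-12 - 8*t²)) = -2*(-415 + t)/(-12 + t - 8*t²))
q = -20220 (q = -219 - 20001 = -20220)
567288/(((B(0) - 428197)/(q - 31470))) = 567288/(((2*(415 - 1*0)/(-12 + 0 - 8*0²) - 428197)/(-20220 - 31470))) = 567288/(((2*(415 + 0)/(-12 + 0 - 8*0) - 428197)/(-51690))) = 567288/(((2*415/(-12 + 0 + 0) - 428197)*(-1/51690))) = 567288/(((2*415/(-12) - 428197)*(-1/51690))) = 567288/(((2*(-1/12)*415 - 428197)*(-1/51690))) = 567288/(((-415/6 - 428197)*(-1/51690))) = 567288/((-2569597/6*(-1/51690))) = 567288/(2569597/310140) = 567288*(310140/2569597) = 175938700320/2569597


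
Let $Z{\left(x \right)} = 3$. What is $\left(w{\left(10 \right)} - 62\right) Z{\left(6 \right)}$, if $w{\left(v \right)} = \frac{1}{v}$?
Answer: $- \frac{1857}{10} \approx -185.7$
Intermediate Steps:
$\left(w{\left(10 \right)} - 62\right) Z{\left(6 \right)} = \left(\frac{1}{10} - 62\right) 3 = \left(- \frac{619}{10}\right) 3 = - \frac{1857}{10}$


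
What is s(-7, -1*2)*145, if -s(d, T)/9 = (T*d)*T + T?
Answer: 39150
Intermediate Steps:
s(d, T) = -9*T - 9*d*T² (s(d, T) = -9*((T*d)*T + T) = -9*(d*T² + T) = -9*(T + d*T²) = -9*T - 9*d*T²)
s(-7, -1*2)*145 = -9*(-1*2)*(1 - 1*2*(-7))*145 = -9*(-2)*(1 - 2*(-7))*145 = -9*(-2)*(1 + 14)*145 = -9*(-2)*15*145 = 270*145 = 39150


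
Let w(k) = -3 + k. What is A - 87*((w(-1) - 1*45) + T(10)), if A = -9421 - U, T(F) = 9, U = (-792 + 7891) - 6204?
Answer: -6836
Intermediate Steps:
U = 895 (U = 7099 - 6204 = 895)
A = -10316 (A = -9421 - 1*895 = -9421 - 895 = -10316)
A - 87*((w(-1) - 1*45) + T(10)) = -10316 - 87*(((-3 - 1) - 1*45) + 9) = -10316 - 87*((-4 - 45) + 9) = -10316 - 87*(-49 + 9) = -10316 - 87*(-40) = -10316 + 3480 = -6836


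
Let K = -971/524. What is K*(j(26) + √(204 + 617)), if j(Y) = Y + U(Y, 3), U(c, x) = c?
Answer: -12623/131 - 971*√821/524 ≈ -149.45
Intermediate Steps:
K = -971/524 (K = -971*1/524 = -971/524 ≈ -1.8531)
j(Y) = 2*Y (j(Y) = Y + Y = 2*Y)
K*(j(26) + √(204 + 617)) = -971*(2*26 + √(204 + 617))/524 = -971*(52 + √821)/524 = -12623/131 - 971*√821/524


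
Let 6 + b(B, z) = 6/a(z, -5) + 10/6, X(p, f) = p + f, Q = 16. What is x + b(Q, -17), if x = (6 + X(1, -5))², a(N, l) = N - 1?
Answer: -⅔ ≈ -0.66667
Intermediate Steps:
a(N, l) = -1 + N
X(p, f) = f + p
b(B, z) = -13/3 + 6/(-1 + z) (b(B, z) = -6 + (6/(-1 + z) + 10/6) = -6 + (6/(-1 + z) + 10*(⅙)) = -6 + (6/(-1 + z) + 5/3) = -6 + (5/3 + 6/(-1 + z)) = -13/3 + 6/(-1 + z))
x = 4 (x = (6 + (-5 + 1))² = (6 - 4)² = 2² = 4)
x + b(Q, -17) = 4 + (31 - 13*(-17))/(3*(-1 - 17)) = 4 + (⅓)*(31 + 221)/(-18) = 4 + (⅓)*(-1/18)*252 = 4 - 14/3 = -⅔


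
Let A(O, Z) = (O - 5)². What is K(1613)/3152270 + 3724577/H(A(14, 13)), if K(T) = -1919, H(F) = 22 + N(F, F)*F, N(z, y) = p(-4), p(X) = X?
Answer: -2935218229832/237996385 ≈ -12333.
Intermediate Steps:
N(z, y) = -4
A(O, Z) = (-5 + O)²
H(F) = 22 - 4*F
K(1613)/3152270 + 3724577/H(A(14, 13)) = -1919/3152270 + 3724577/(22 - 4*(-5 + 14)²) = -1919*1/3152270 + 3724577/(22 - 4*9²) = -1919/3152270 + 3724577/(22 - 4*81) = -1919/3152270 + 3724577/(22 - 324) = -1919/3152270 + 3724577/(-302) = -1919/3152270 + 3724577*(-1/302) = -1919/3152270 - 3724577/302 = -2935218229832/237996385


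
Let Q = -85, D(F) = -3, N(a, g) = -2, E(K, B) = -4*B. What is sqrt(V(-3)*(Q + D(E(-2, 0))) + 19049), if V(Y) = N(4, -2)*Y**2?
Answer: sqrt(20633) ≈ 143.64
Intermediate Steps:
V(Y) = -2*Y**2
sqrt(V(-3)*(Q + D(E(-2, 0))) + 19049) = sqrt((-2*(-3)**2)*(-85 - 3) + 19049) = sqrt(-2*9*(-88) + 19049) = sqrt(-18*(-88) + 19049) = sqrt(1584 + 19049) = sqrt(20633)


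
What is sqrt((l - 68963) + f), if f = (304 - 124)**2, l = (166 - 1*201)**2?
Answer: I*sqrt(35338) ≈ 187.98*I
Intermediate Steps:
l = 1225 (l = (166 - 201)**2 = (-35)**2 = 1225)
f = 32400 (f = 180**2 = 32400)
sqrt((l - 68963) + f) = sqrt((1225 - 68963) + 32400) = sqrt(-67738 + 32400) = sqrt(-35338) = I*sqrt(35338)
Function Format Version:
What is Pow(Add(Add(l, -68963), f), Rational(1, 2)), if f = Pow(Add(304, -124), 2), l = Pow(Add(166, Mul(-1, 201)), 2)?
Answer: Mul(I, Pow(35338, Rational(1, 2))) ≈ Mul(187.98, I)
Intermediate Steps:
l = 1225 (l = Pow(Add(166, -201), 2) = Pow(-35, 2) = 1225)
f = 32400 (f = Pow(180, 2) = 32400)
Pow(Add(Add(l, -68963), f), Rational(1, 2)) = Pow(Add(Add(1225, -68963), 32400), Rational(1, 2)) = Pow(Add(-67738, 32400), Rational(1, 2)) = Pow(-35338, Rational(1, 2)) = Mul(I, Pow(35338, Rational(1, 2)))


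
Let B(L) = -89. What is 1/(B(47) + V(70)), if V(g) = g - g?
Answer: -1/89 ≈ -0.011236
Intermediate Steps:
V(g) = 0
1/(B(47) + V(70)) = 1/(-89 + 0) = 1/(-89) = -1/89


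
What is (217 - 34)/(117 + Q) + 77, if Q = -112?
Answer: 568/5 ≈ 113.60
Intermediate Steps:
(217 - 34)/(117 + Q) + 77 = (217 - 34)/(117 - 112) + 77 = 183/5 + 77 = 568/5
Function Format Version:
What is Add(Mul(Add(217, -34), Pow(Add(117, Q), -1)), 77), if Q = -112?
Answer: Rational(568, 5) ≈ 113.60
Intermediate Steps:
Add(Mul(Add(217, -34), Pow(Add(117, Q), -1)), 77) = Add(Mul(Add(217, -34), Pow(Add(117, -112), -1)), 77) = Add(Mul(183, Pow(5, -1)), 77) = Add(Mul(183, Rational(1, 5)), 77) = Add(Rational(183, 5), 77) = Rational(568, 5)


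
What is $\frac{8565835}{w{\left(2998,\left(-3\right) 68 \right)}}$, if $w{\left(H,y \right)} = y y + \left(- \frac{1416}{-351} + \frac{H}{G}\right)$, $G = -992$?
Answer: $\frac{497092536720}{2415118441} \approx 205.83$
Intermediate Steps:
$w{\left(H,y \right)} = \frac{472}{117} + y^{2} - \frac{H}{992}$ ($w{\left(H,y \right)} = y y + \left(- \frac{1416}{-351} + \frac{H}{-992}\right) = y^{2} + \left(\left(-1416\right) \left(- \frac{1}{351}\right) + H \left(- \frac{1}{992}\right)\right) = y^{2} - \left(- \frac{472}{117} + \frac{H}{992}\right) = \frac{472}{117} + y^{2} - \frac{H}{992}$)
$\frac{8565835}{w{\left(2998,\left(-3\right) 68 \right)}} = \frac{8565835}{\frac{472}{117} + \left(\left(-3\right) 68\right)^{2} - \frac{1499}{496}} = \frac{8565835}{\frac{472}{117} + \left(-204\right)^{2} - \frac{1499}{496}} = \frac{8565835}{\frac{472}{117} + 41616 - \frac{1499}{496}} = \frac{8565835}{\frac{2415118441}{58032}} = 8565835 \cdot \frac{58032}{2415118441} = \frac{497092536720}{2415118441}$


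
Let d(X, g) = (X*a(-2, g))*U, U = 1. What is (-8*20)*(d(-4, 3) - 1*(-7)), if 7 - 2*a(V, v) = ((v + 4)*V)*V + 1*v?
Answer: -8800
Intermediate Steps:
a(V, v) = 7/2 - v/2 - V²*(4 + v)/2 (a(V, v) = 7/2 - (((v + 4)*V)*V + 1*v)/2 = 7/2 - (((4 + v)*V)*V + v)/2 = 7/2 - ((V*(4 + v))*V + v)/2 = 7/2 - (V²*(4 + v) + v)/2 = 7/2 - (v + V²*(4 + v))/2 = 7/2 + (-v/2 - V²*(4 + v)/2) = 7/2 - v/2 - V²*(4 + v)/2)
d(X, g) = X*(-9/2 - 5*g/2) (d(X, g) = (X*(7/2 - 2*(-2)² - g/2 - ½*g*(-2)²))*1 = (X*(7/2 - 2*4 - g/2 - ½*g*4))*1 = (X*(7/2 - 8 - g/2 - 2*g))*1 = (X*(-9/2 - 5*g/2))*1 = X*(-9/2 - 5*g/2))
(-8*20)*(d(-4, 3) - 1*(-7)) = (-8*20)*(-½*(-4)*(9 + 5*3) - 1*(-7)) = -160*(-½*(-4)*(9 + 15) + 7) = -160*(-½*(-4)*24 + 7) = -160*(48 + 7) = -160*55 = -8800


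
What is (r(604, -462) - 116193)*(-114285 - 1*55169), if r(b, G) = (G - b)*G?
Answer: -63765370746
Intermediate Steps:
r(b, G) = G*(G - b)
(r(604, -462) - 116193)*(-114285 - 1*55169) = (-462*(-462 - 1*604) - 116193)*(-114285 - 1*55169) = (-462*(-462 - 604) - 116193)*(-114285 - 55169) = (-462*(-1066) - 116193)*(-169454) = (492492 - 116193)*(-169454) = 376299*(-169454) = -63765370746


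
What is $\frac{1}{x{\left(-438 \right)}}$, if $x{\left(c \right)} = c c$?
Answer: $\frac{1}{191844} \approx 5.2126 \cdot 10^{-6}$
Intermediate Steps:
$x{\left(c \right)} = c^{2}$
$\frac{1}{x{\left(-438 \right)}} = \frac{1}{\left(-438\right)^{2}} = \frac{1}{191844}$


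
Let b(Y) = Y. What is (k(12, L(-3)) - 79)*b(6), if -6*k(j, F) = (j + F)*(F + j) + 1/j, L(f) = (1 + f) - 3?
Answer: -6277/12 ≈ -523.08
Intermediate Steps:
L(f) = -2 + f
k(j, F) = -1/(6*j) - (F + j)**2/6 (k(j, F) = -((j + F)*(F + j) + 1/j)/6 = -((F + j)*(F + j) + 1/j)/6 = -((F + j)**2 + 1/j)/6 = -(1/j + (F + j)**2)/6 = -1/(6*j) - (F + j)**2/6)
(k(12, L(-3)) - 79)*b(6) = ((1/6)*(-1 - 1*12*((-2 - 3) + 12)**2)/12 - 79)*6 = ((1/6)*(1/12)*(-1 - 1*12*(-5 + 12)**2) - 79)*6 = ((1/6)*(1/12)*(-1 - 1*12*7**2) - 79)*6 = ((1/6)*(1/12)*(-1 - 1*12*49) - 79)*6 = ((1/6)*(1/12)*(-1 - 588) - 79)*6 = ((1/6)*(1/12)*(-589) - 79)*6 = (-589/72 - 79)*6 = -6277/72*6 = -6277/12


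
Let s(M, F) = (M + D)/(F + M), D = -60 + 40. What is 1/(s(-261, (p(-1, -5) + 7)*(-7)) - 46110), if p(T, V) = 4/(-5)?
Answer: -1522/70178015 ≈ -2.1688e-5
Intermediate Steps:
p(T, V) = -⅘ (p(T, V) = 4*(-⅕) = -⅘)
D = -20
s(M, F) = (-20 + M)/(F + M) (s(M, F) = (M - 20)/(F + M) = (-20 + M)/(F + M))
1/(s(-261, (p(-1, -5) + 7)*(-7)) - 46110) = 1/((-20 - 261)/((-⅘ + 7)*(-7) - 261) - 46110) = 1/(-281/((31/5)*(-7) - 261) - 46110) = 1/(-281/(-217/5 - 261) - 46110) = 1/(-281/(-1522/5) - 46110) = 1/(-5/1522*(-281) - 46110) = 1/(1405/1522 - 46110) = 1/(-70178015/1522) = -1522/70178015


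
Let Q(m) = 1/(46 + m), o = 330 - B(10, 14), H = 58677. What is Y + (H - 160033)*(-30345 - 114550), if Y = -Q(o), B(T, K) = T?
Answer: 5375067808919/366 ≈ 1.4686e+10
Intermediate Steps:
o = 320 (o = 330 - 1*10 = 330 - 10 = 320)
Y = -1/366 (Y = -1/(46 + 320) = -1/366 ≈ -0.0027322)
Y + (H - 160033)*(-30345 - 114550) = -1/366 + (58677 - 160033)*(-30345 - 114550) = -1/366 - 101356*(-144895) = -1/366 + 14685977620 = 5375067808919/366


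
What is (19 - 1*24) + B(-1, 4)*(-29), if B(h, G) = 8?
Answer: -237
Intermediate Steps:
(19 - 1*24) + B(-1, 4)*(-29) = (19 - 1*24) + 8*(-29) = (19 - 24) - 232 = -5 - 232 = -237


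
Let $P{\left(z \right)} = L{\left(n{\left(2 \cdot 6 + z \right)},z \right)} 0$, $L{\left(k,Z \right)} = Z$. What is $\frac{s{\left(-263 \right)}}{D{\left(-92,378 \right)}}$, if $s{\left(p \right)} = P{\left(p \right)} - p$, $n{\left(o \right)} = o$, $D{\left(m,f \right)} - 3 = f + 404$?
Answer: $\frac{263}{785} \approx 0.33503$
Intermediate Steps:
$D{\left(m,f \right)} = 407 + f$ ($D{\left(m,f \right)} = 3 + \left(f + 404\right) = 3 + \left(404 + f\right) = 407 + f$)
$P{\left(z \right)} = 0$ ($P{\left(z \right)} = z 0 = 0$)
$s{\left(p \right)} = - p$ ($s{\left(p \right)} = 0 - p = - p$)
$\frac{s{\left(-263 \right)}}{D{\left(-92,378 \right)}} = \frac{\left(-1\right) \left(-263\right)}{407 + 378} = \frac{263}{785}$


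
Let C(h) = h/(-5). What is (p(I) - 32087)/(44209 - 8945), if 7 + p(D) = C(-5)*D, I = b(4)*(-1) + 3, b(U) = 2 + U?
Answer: -32097/35264 ≈ -0.91019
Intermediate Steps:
C(h) = -h/5 (C(h) = h*(-⅕) = -h/5)
I = -3 (I = (2 + 4)*(-1) + 3 = 6*(-1) + 3 = -6 + 3 = -3)
p(D) = -7 + D (p(D) = -7 + (-⅕*(-5))*D = -7 + 1*D = -7 + D)
(p(I) - 32087)/(44209 - 8945) = ((-7 - 3) - 32087)/(44209 - 8945) = (-10 - 32087)/35264 = -32097*1/35264 = -32097/35264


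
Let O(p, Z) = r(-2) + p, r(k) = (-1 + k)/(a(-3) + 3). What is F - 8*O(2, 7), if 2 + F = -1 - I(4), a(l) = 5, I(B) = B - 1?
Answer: -19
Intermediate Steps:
I(B) = -1 + B
r(k) = -1/8 + k/8 (r(k) = (-1 + k)/(5 + 3) = (-1 + k)/8 = (-1 + k)*(1/8) = -1/8 + k/8)
O(p, Z) = -3/8 + p (O(p, Z) = (-1/8 + (1/8)*(-2)) + p = (-1/8 - 1/4) + p = -3/8 + p)
F = -6 (F = -2 + (-1 - (-1 + 4)) = -2 + (-1 - 1*3) = -2 + (-1 - 3) = -2 - 4 = -6)
F - 8*O(2, 7) = -6 - 8*(-3/8 + 2) = -6 - 8*13/8 = -6 - 13 = -19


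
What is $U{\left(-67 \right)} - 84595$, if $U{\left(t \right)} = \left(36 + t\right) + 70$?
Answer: $-84556$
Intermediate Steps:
$U{\left(t \right)} = 106 + t$
$U{\left(-67 \right)} - 84595 = \left(106 - 67\right) - 84595 = 39 - 84595 = -84556$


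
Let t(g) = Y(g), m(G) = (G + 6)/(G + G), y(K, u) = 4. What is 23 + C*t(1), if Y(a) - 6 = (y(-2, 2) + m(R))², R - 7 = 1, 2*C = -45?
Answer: -82781/128 ≈ -646.73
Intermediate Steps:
C = -45/2 (C = (½)*(-45) = -45/2 ≈ -22.500)
R = 8 (R = 7 + 1 = 8)
m(G) = (6 + G)/(2*G) (m(G) = (6 + G)/((2*G)) = (6 + G)*(1/(2*G)) = (6 + G)/(2*G))
Y(a) = 1905/64 (Y(a) = 6 + (4 + (½)*(6 + 8)/8)² = 6 + (4 + (½)*(⅛)*14)² = 6 + (4 + 7/8)² = 6 + (39/8)² = 6 + 1521/64 = 1905/64)
t(g) = 1905/64
23 + C*t(1) = 23 - 45/2*1905/64 = 23 - 85725/128 = -82781/128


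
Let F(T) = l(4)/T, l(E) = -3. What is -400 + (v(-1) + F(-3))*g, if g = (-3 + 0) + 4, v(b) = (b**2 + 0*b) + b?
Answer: -399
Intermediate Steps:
v(b) = b + b**2 (v(b) = (b**2 + 0) + b = b**2 + b = b + b**2)
g = 1 (g = -3 + 4 = 1)
F(T) = -3/T
-400 + (v(-1) + F(-3))*g = -400 + (-(1 - 1) - 3/(-3))*1 = -400 + (-1*0 - 3*(-1/3))*1 = -400 + (0 + 1)*1 = -400 + 1*1 = -400 + 1 = -399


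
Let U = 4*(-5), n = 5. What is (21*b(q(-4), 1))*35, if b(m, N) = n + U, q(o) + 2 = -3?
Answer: -11025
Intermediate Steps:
q(o) = -5 (q(o) = -2 - 3 = -5)
U = -20
b(m, N) = -15 (b(m, N) = 5 - 20 = -15)
(21*b(q(-4), 1))*35 = (21*(-15))*35 = -315*35 = -11025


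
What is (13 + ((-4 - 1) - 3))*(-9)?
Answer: -45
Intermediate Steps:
(13 + ((-4 - 1) - 3))*(-9) = (13 + (-5 - 3))*(-9) = (13 - 8)*(-9) = 5*(-9) = -45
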